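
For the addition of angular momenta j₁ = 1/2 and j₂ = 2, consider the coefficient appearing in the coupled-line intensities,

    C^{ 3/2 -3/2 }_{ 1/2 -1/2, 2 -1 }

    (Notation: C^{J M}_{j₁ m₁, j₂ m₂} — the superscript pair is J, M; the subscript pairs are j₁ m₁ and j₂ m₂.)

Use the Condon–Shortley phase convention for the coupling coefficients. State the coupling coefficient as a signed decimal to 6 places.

j₁+j₂−J=1  J+j₁−j₂=0  J−j₁+j₂=3  j₁+j₂+J+1=5
(j₁±m₁, j₂±m₂, J±M) = (0,1,1,3,0,3)
P² = 36/5
sum k=1..1:
  [1] −1/6 = -1/6
S = -1/6
C² = P²·S² = 1/5 ; C = -0.447214

-0.447214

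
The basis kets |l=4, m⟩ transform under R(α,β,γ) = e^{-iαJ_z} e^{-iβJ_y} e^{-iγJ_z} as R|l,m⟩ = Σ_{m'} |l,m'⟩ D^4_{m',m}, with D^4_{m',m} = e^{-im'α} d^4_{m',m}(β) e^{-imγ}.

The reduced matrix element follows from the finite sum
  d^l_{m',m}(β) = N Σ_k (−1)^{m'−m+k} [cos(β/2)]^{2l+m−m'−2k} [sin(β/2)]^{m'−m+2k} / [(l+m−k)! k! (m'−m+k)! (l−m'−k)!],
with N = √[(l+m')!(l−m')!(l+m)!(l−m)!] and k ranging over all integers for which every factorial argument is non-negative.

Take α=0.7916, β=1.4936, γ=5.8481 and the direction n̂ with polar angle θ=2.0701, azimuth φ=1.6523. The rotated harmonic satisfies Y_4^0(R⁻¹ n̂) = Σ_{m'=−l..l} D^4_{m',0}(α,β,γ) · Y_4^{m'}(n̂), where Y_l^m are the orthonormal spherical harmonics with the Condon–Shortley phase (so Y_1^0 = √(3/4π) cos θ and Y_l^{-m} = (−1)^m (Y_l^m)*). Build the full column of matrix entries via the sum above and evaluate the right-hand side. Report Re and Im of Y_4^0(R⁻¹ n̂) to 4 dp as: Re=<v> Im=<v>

Need the full column D^4_{m',0} for m'=−4..4 at α=0.7916, β=1.4936, γ=5.8481.
cos(β/2)=0.733866, sin(β/2)=0.679294
d^4_{-4,0}: single k=4 term ⇒ +0.516711;  D = -0.516552-0.012817i
d^4_{-3,0}: k∈[3..4] ⇒ +0.789445 -0.676400 = +0.113045;  D = -0.081409+0.078434i
d^4_{-2,0}: k∈[2..4] ⇒ +0.683815 -1.562387 +0.501997 = -0.376575;  D = +0.004671-0.376546i
d^4_{-1,0}: k∈[1..4] ⇒ +0.348250 -1.790294 +1.533930 -0.219046 = -0.127159;  D = -0.089356-0.090471i
d^4_{0,0}: k∈[0..4] ⇒ +0.084127 -1.153287 +2.223316 -0.846643 +0.045338 = +0.352852;  D = +0.352852+0.000000i
d^4_{1,0}: k∈[0..3] ⇒ -0.348250 +1.790294 -1.533930 +0.219046 = +0.127159;  D = +0.089356-0.090471i
d^4_{2,0}: k∈[0..2] ⇒ +0.683815 -1.562387 +0.501997 = -0.376575;  D = +0.004671+0.376546i
d^4_{3,0}: k∈[0..1] ⇒ -0.789445 +0.676400 = -0.113045;  D = +0.081409+0.078434i
d^4_{4,0}: single k=0 term ⇒ +0.516711;  D = -0.516552+0.012817i
Y_4^{m'}(θ=2.0701,φ=1.6523) and Σ D·Y over m':
  (-0.5166-0.0128i)·(+0.2490-0.0842i)  (-0.0814+0.0784i)·(-0.0982-0.3935i)  (+0.0047-0.3765i)·(-0.1539+0.0253i)  (-0.0894-0.0905i)·(-0.0226-0.2765i)  (+0.3529+0.0000i)·(-0.2156+0.0000i)  (+0.0894-0.0905i)·(+0.0226-0.2765i)  (+0.0047+0.3765i)·(-0.1539-0.0253i)  (+0.0814+0.0784i)·(+0.0982-0.3935i)  (-0.5166+0.0128i)·(+0.2490+0.0842i)
Y_4^0(R⁻¹ n̂) = -0.286188+0.000000i

Re=-0.2862 Im=0.0000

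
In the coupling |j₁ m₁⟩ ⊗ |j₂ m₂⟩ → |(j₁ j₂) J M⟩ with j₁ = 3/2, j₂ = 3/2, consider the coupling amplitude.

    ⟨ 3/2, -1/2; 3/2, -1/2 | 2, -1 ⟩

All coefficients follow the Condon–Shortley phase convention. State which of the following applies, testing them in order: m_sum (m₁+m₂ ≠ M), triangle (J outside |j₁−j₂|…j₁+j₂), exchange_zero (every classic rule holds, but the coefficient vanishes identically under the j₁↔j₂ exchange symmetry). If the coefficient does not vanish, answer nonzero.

exchange_zero

m-sum: m₁+m₂ = -1/2+(-1/2) = -1, M = -1  ✓
triangle: |j₁−j₂| = 0 ≤ J = 2 ≤ j₁+j₂ = 3  ✓
exchange: j₁=j₂ and m₁=m₂, and (−1)^(j₁+j₂−J) = (−1)^1 = −1 forces ⟨j₁m₁;j₂m₂|JM⟩ = −⟨j₂m₂;j₁m₁|JM⟩ = −⟨j₁m₁;j₂m₂|JM⟩ ⇒ the coefficient vanishes identically
Racah sum check: Σ_k collapses to 0 ⇒ CG = 0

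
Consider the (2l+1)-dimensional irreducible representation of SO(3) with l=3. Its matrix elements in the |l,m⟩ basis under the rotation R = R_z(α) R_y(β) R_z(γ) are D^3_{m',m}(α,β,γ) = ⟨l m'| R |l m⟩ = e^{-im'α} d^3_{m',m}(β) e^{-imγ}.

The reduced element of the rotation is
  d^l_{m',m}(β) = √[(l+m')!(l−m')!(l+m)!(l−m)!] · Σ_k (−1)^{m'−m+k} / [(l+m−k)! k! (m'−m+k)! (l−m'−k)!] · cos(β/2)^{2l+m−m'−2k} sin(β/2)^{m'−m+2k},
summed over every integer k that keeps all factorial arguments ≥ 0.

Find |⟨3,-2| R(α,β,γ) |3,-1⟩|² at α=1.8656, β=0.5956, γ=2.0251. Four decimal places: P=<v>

Split into d^3_{-2,-1}(β=0.5956) × two z-phases.
Half-angle: c=0.955984, s=0.293418. N=√(1·120·2·24)=75.894664
The bounds max(0,m−m')=1 and min(l+m,l−m')=2 give 2 terms
  k=1: (−1)^0·75.8947/(24)·0.9560^5·0.2934^1 = +0.740867
  k=2: (−1)^1·75.8947/(12)·0.9560^3·0.2934^3 = -0.139586
d^3_{-2,-1}(0.5956) = +0.740867 -0.139586 = +0.601281
|D^3_{-2,-1}|² = |d^3_{-2,-1}(β)|² = (+0.601281)² = 0.361539 (the z-rotation phases have unit modulus)

P=0.3615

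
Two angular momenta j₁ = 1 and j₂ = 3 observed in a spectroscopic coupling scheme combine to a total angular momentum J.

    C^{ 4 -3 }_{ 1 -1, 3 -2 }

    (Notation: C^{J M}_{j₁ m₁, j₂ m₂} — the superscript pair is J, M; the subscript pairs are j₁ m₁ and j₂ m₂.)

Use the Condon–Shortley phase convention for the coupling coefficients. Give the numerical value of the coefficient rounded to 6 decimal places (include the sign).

√[9·0!2!6!/9! · 0!2!1!5!1!7!] = √(43200)
  +(−1)^0/∏(0,0,2,1,0,5)! = 1/240  (running 1/240)
⟨..|..⟩ = √(43200)·(1/240) = +0.866025

+0.866025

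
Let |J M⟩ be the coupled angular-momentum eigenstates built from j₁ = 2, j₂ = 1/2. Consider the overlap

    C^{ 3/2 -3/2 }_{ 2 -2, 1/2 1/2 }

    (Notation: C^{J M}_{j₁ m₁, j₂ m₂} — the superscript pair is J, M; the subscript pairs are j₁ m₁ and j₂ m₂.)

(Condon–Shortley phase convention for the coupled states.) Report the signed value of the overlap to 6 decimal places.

-0.894427  (= −√(4/5))

triangle: 1!*3!*0!/5! = 6/120
(j±m)!: 0!*4!*1!*0!*0!*3! = 144
prefactor² = (2J+1)*Δ*N² = 144/5
  k=1: −1/(1!*0!*3!*0!*0!*0!) = -1/6
Σ = -1/6  ⇒  CG² = 144/5*(-1/6)² = 4/5
CG = −√(4/5) = -0.894427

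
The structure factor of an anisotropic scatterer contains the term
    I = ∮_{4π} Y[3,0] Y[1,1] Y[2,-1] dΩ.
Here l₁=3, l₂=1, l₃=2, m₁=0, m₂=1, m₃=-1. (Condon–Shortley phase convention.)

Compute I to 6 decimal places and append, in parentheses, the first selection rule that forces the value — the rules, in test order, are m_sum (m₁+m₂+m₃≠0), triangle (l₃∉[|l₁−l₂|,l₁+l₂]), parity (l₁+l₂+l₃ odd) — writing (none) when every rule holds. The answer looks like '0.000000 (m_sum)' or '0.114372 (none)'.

m-sum 0 ✓  L=6 even ✓  2≤2≤4 ✓
Π(2lᵢ+1) = 7×3×5 = 105
triangle coeff Δ(3,1,2) = 1/105
Σ_t [1,1]: t=1:−1/4 = -1/4
(3j)²=3/35 [(3 1 2; 0 0 0)], sign=-1
Σ_t [2,2]: t=2:+1/12 = 1/12
(3j)²=1/35 [(3 1 2; 0 1 -1)], sign=-1
⇒ 4πI² = 9/35
I = (+1)√(9/35/(4π)) = 0.14304817
No selection rule forces the value: the integral is nonzero (none).

0.143048 (none)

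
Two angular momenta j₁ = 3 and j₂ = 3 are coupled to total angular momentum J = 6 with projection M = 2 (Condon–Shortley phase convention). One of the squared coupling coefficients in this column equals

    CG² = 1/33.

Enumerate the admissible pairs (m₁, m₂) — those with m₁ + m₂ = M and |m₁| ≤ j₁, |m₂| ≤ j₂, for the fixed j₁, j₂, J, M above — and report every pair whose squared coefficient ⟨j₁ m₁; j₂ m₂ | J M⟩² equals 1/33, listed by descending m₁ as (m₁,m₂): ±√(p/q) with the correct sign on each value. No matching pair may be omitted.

Admissible pairs with m₁+m₂ = M = 2: (-1,3), (0,2), (1,1), (2,0), (3,-1)
  (m₁,m₂)=(3,-1): CG² = 1/33, CG = +√(1/33)   ← matches the target
  (m₁,m₂)=(2,0): CG² = 8/33, CG = +√(8/33)
  (m₁,m₂)=(1,1): CG² = 5/11, CG = +√(5/11)
  (m₁,m₂)=(0,2): CG² = 8/33, CG = +√(8/33)
  (m₁,m₂)=(-1,3): CG² = 1/33, CG = +√(1/33)   ← matches the target
Pairs with CG² = 1/33: (3,-1): +√(1/33); (-1,3): +√(1/33)

(3,-1): +√(1/33); (-1,3): +√(1/33)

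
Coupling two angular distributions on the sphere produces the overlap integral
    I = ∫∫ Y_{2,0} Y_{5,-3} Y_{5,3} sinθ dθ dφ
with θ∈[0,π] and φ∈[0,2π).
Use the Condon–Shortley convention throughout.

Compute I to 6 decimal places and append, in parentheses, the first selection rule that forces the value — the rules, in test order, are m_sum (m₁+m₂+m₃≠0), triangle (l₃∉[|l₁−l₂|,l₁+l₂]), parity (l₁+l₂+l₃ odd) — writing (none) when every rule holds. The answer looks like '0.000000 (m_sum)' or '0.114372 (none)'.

-0.016174 (none)

Rules hold: Σm=0, L=12 even, 3≤5≤7.
N = 5·11·11 = 605
Δ = 2!·2!·8!/13! = 1/38610
Racah Σ t=0..2: t=0:+1/2880 t=1:−1/576 t=2:+1/2880 = -1/960
⇒ 3j(2 5 5; 0 0 0)² = 10/429, sgn +1
Racah Σ t=0..2: t=0:+1/5760 t=1:−1/5040 t=2:+1/161280 = -1/53760
⇒ 3j(2 5 5; 0 -3 3)² = 1/4290, sgn -1
4πI² = N·(3j₀)²·(3jₘ)² = 5/1521
I = -1·√(0.00328731/4π) = -0.01617393
No selection rule forces the value: the integral is nonzero (none).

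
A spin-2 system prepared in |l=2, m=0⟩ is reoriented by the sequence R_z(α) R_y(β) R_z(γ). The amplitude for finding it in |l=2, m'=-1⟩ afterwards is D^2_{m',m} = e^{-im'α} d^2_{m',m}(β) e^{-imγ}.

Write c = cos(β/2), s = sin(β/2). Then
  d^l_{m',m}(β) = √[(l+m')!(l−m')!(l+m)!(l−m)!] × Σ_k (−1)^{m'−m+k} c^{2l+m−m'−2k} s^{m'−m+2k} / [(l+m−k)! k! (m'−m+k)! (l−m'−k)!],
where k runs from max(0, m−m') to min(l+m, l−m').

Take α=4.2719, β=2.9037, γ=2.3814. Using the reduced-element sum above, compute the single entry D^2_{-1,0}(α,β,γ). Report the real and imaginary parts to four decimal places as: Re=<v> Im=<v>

Split into d^2_{-1,0}(β=2.9037) × two z-phases.
With c≡cos(β/2)=0.118666 and s≡sin(β/2)=0.992934, N=[1·6·2·2]^{1/2}=4.898979
Admissible k: 1..2 (factorial args all ≥0)
  k=1: (−1)^0·4.8990/(2)·0.1187^3·0.9929^1 = +0.004064
  k=2: (−1)^1·4.8990/(2)·0.1187^1·0.9929^3 = -0.284553
d^2_{-1,0}(2.9037) = +0.004064 -0.284553 = -0.280489
Phases: e^{-i·(-1)·4.2719}=-0.426382-0.904543i, e^{-i·(0)·2.3814}=+1.000000+0.000000i ⇒ D=+0.119595+0.253714i

Re=0.1196 Im=0.2537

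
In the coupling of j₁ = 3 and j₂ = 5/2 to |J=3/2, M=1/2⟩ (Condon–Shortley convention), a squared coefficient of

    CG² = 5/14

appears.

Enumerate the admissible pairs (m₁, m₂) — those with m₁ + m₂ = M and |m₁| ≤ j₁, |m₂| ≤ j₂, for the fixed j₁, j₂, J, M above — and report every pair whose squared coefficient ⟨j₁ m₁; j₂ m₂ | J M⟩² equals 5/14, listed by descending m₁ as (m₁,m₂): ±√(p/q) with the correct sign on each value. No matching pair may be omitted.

(3,-5/2): +√(5/14)

Admissible pairs with m₁+m₂ = M = 1/2: (-2,5/2), (-1,3/2), (0,1/2), (1,-1/2), (2,-3/2), (3,-5/2)
  (m₁,m₂)=(3,-5/2): CG² = 5/14, CG = +√(5/14)   ← matches the target
  (m₁,m₂)=(2,-3/2): CG² = 1/21, CG = −√(1/21)
  (m₁,m₂)=(1,-1/2): CG² = 1/105, CG = −√(1/105)
  (m₁,m₂)=(0,1/2): CG² = 4/35, CG = +√(4/35)
  (m₁,m₂)=(-1,3/2): CG² = 7/30, CG = −√(7/30)
  (m₁,m₂)=(-2,5/2): CG² = 5/21, CG = +√(5/21)
Pairs with CG² = 5/14: (3,-5/2): +√(5/14)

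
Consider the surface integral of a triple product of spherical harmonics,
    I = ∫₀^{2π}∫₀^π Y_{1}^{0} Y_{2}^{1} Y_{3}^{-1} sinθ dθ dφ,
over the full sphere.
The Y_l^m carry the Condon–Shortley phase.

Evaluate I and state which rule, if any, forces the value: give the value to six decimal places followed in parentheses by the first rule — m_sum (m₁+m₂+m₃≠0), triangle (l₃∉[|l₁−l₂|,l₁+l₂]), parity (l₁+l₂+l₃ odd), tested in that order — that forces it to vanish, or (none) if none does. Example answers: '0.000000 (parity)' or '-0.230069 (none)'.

-0.233597 (none)

Checks pass: Σm=0; 6 even; l₃=3∈[1,3].
(2·1+1)(2·2+1)(2·3+1) = 105
Δ: 0! 2! 4! / 7! → 1/105
sum: t=0:+1/4 = 1/4
3j²(1 2 3; 0 0 0) = Δ·Π!·Σ² = 3/35  (sign -1)
sum: t=0:+1/6 = 1/6
3j²(1 2 3; 0 1 -1) = Δ·Π!·Σ² = 8/105  (sign +1)
combine: 4πI² = 105·3/35·8/105 = 24/35
take √, sign -1: I = -0.23359668
No selection rule forces the value: the integral is nonzero (none).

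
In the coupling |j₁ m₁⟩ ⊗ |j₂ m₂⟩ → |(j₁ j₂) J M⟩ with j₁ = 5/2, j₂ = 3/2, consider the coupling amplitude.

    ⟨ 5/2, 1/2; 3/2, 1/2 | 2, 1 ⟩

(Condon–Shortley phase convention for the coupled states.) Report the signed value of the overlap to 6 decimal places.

-0.545545

√[5·2!3!1!/7! · 3!2!2!1!3!1!] = √(12/7)
  +(−1)^1/∏(1,1,1,1,2,0)! = -1/2  (running -1/2)
  +(−1)^2/∏(2,0,0,0,3,1)! = 1/12  (running -5/12)
⟨..|..⟩ = √(12/7)·(-5/12) = -0.545545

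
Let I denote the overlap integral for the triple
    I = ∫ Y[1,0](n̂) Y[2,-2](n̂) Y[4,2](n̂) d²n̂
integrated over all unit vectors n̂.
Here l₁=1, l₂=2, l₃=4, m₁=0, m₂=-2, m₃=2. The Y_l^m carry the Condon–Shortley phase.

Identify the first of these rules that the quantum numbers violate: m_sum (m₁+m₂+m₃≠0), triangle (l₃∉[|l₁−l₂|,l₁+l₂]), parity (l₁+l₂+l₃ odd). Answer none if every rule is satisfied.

triangle

azimuthal sum: 0 − 2 + 2 = 0  ✓
l₃ must lie in [1,3]; have l₃=4  ✗
L = 1 + 2 + 4 = 7 (odd)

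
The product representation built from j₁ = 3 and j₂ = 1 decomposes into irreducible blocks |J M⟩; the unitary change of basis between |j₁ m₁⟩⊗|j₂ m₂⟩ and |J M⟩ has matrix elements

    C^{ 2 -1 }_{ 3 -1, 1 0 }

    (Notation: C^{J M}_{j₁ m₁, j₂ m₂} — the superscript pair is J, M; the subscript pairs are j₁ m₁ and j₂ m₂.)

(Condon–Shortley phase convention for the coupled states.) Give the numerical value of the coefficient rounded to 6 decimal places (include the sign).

-0.617213

triangle: 2!×4!×0!/7! = 48/5040
(j±m)!: 2!×4!×1!×1!×1!×3! = 288
prefactor² = (2J+1)×Δ×N² = 96/7
  k=1: −1/(1!×1!×3!×0!×1!×0!) = -1/6
Σ = -1/6  ⇒  CG² = 96/7×(-1/6)² = 8/21
CG = −√(8/21) = -0.617213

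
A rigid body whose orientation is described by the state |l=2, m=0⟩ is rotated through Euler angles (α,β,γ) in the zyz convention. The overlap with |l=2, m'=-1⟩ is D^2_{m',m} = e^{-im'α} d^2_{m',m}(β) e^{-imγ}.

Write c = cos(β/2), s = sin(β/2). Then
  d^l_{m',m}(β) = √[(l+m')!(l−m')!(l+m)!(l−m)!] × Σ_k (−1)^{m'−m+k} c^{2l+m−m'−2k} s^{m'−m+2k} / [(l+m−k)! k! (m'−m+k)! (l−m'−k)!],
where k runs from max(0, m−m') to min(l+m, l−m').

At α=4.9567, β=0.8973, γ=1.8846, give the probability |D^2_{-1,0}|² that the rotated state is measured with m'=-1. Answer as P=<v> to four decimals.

Split into d^2_{-1,0}(β=0.8973) × two z-phases.
With c≡cos(β/2)=0.901033 and s≡sin(β/2)=0.433750, N=[1·6·2·2]^{1/2}=4.898979
Admissible k: 1..2 (factorial args all ≥0)
  k=1: (−1)^0·4.8990/(2)·0.9010^3·0.4337^1 = +0.777208
  k=2: (−1)^1·4.8990/(2)·0.9010^1·0.4337^3 = -0.180108
d^2_{-1,0}(0.8973) = +0.777208 -0.180108 = +0.597100
|D^2_{-1,0}|² = |d^2_{-1,0}(β)|² = (+0.597100)² = 0.356528 (the z-rotation phases have unit modulus)

P=0.3565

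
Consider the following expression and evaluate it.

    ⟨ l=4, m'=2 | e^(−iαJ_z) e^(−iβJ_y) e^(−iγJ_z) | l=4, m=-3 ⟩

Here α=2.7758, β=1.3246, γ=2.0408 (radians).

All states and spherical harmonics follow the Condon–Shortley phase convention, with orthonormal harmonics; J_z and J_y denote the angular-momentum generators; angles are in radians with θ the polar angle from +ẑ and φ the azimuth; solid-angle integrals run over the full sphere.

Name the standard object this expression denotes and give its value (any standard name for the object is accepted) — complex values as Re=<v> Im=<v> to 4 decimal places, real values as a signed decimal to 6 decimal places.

This is a Wigner D-matrix element — the rotation-matrix element ⟨l m'| R(α,β,γ) |l m⟩ in the angular-momentum basis.
D^4_{2,-3}(2.7758,1.3246,2.0408) = e^{-i·2·2.7758}·d^4_{2,-3}(1.3246)·e^{-i·-3·2.0408}. Compute d first:
c=cos(1.324600/2)=0.788580, s=sin(1.324600/2)=0.614932; N=√[720·2·1·5040]=2693.993318
k: max(0,(-3)−(2))=0 … min(4+(-3),4−(2))=1
  k=0: (−1)^5·2693.9933/(240)·0.7886^3·0.6149^5 = -0.484015
  k=1: (−1)^6·2693.9933/(720)·0.7886^1·0.6149^7 = +0.098107
d^4_{2,-3}(1.3246) = -0.484015 +0.098107 = -0.385908
D = (+0.744116+0.668050i)·(-0.385908)·(+0.987102-0.160093i) = -0.324729-0.208508i

Wigner D-matrix element, Re=-0.3247 Im=-0.2085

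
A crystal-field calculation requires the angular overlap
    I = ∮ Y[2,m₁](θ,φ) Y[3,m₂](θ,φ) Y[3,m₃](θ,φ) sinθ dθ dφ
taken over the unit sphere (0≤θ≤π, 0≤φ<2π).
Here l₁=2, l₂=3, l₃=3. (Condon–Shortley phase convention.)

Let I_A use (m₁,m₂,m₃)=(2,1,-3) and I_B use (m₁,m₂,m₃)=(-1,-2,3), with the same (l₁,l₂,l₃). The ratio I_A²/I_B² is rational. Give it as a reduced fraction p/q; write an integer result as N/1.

2/5

l's match ⇒ only the (l;m) 3-j factors differ between A and B.
A: triangle coeff Δ(2,3,3) = 1/3780; Σ_t [0,0]: t=0:+1/96 = 1/96; (3j)²=1/42 [(2 3 3; 2 1 -3)], sign=+1
B: triangle coeff Δ(2,3,3) = 1/3780; Σ_t [1,1]: t=1:−1/48 = -1/48; (3j)²=5/84 [(2 3 3; -1 -2 3)], sign=-1
I_A²/I_B² = (1/42)/(5/84) = 2/5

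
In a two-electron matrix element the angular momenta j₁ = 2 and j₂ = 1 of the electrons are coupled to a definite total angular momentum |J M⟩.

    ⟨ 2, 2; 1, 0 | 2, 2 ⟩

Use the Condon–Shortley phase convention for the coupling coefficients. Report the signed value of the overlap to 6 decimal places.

√[5·1!3!1!/6! · 4!0!1!1!4!0!] = √(24)
  +(−1)^0/∏(0,1,0,1,3,0)! = 1/6  (running 1/6)
⟨..|..⟩ = √(24)·(1/6) = +0.816497

+0.816497  (= +√(2/3))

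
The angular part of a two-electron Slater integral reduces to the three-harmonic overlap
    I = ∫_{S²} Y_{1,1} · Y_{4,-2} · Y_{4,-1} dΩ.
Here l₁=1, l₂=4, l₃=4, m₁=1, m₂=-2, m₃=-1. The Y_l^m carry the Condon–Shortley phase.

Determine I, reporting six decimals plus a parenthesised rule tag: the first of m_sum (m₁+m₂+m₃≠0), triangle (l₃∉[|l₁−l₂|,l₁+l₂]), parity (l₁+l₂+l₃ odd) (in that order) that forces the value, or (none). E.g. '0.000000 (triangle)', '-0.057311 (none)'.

0.000000 (m_sum)

m-sum = 1 − 2 − 1 = -2 ≠ 0 ⇒ I = 0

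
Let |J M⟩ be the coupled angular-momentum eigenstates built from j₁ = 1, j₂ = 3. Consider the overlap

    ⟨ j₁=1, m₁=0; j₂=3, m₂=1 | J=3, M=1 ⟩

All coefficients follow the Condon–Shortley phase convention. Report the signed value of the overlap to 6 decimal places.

j₁+j₂−J=1  J+j₁−j₂=1  J−j₁+j₂=5  j₁+j₂+J+1=8
(j₁±m₁, j₂±m₂, J±M) = (1,1,4,2,4,2)
P² = 48
sum k=0..1:
  [0] +1/24 = 1/24
  [1] −1/12 = -1/12
S = -1/24
C² = P²·S² = 1/12 ; C = -0.288675

−√(1/12) = -0.288675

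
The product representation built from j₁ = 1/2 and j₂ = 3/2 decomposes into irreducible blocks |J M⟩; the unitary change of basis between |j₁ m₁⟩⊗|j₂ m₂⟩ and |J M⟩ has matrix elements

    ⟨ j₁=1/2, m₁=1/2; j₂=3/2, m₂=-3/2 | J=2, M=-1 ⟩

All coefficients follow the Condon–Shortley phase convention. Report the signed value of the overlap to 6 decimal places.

triangle: 0!·1!·3!/5! = 6/120
(j±m)!: 1!·0!·0!·3!·1!·3! = 36
prefactor² = (2J+1)·Δ·N² = 9
  k=0: +1/(0!·0!·0!·0!·1!·3!) = 1/6
Σ = 1/6  ⇒  CG² = 9·(1/6)² = 1/4
CG = +√(1/4) = +0.500000

+0.500000  (= +√(1/4))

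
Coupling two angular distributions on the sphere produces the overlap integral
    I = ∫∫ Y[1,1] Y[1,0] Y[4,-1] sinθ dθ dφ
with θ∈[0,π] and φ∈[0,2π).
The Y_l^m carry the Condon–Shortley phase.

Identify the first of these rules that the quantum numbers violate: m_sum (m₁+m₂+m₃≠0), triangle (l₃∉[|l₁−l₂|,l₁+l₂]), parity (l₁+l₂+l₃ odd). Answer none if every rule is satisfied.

m₁+m₂+m₃ = 1 + 0 − 1 = 0  ✓
triangle: need |l₁−l₂| ≤ l₃ ≤ l₁+l₂ = [0,2]; l₃=4 is outside  ✗
parity: l₁+l₂+l₃ = 6 is even

triangle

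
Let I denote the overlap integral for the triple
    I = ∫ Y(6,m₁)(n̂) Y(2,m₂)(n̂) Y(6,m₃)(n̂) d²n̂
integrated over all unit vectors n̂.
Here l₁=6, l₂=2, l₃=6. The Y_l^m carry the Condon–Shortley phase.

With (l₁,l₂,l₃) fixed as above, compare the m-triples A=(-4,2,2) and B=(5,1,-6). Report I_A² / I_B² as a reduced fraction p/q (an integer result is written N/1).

90/121

Same 6,2,6: normalisation and zero-m 3j drop out of the ratio.
A: Δ: 2! 10! 2! / 15! → 1/90090; sum: t=2:+1/322560 = 1/322560; 3j²(6 2 6; -4 2 2) = Δ·Π!·Σ² = 18/1001  (sign +1)
B: Δ: 2! 10! 2! / 15! → 1/90090; sum: t=1:−1/7257600 = -1/7257600; 3j²(6 2 6; 5 1 -6) = Δ·Π!·Σ² = 11/455  (sign -1)
I_A²/I_B² = (18/1001)/(11/455) = 90/121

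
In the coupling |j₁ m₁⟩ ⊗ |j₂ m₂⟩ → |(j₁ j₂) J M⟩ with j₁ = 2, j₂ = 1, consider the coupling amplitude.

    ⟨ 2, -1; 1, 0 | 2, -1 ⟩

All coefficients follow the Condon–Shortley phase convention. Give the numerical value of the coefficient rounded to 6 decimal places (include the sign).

triangle: 1!×3!×1!/6! = 6/720
(j±m)!: 1!×3!×1!×1!×1!×3! = 36
prefactor² = (2J+1)×Δ×N² = 3/2
  k=0: +1/(0!×1!×3!×1!×0!×0!) = 1/6
  k=1: −1/(1!×0!×2!×0!×1!×1!) = -1/2
Σ = -1/3  ⇒  CG² = 3/2×(-1/3)² = 1/6
CG = −√(1/6) = -0.408248

-0.408248  (= −√(1/6))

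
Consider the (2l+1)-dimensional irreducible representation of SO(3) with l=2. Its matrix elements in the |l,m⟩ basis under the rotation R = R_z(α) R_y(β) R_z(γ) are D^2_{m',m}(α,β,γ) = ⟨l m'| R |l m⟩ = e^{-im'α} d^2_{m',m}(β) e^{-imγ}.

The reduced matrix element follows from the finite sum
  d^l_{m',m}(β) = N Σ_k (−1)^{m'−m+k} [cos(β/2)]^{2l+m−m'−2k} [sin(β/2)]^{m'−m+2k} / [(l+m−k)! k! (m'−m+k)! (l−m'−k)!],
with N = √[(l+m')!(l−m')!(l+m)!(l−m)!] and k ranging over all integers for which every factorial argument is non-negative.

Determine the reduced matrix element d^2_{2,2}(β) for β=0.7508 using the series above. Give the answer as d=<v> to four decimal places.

d^2_{2,2}(β=0.7508) via the finite sum:
c=cos(0.750800/2)=0.930361, s=sin(0.750800/2)=0.366645; N=√[24·1·24·1]=24.000000
Admissible k: 0..0 (factorial args all ≥0)
  k=0: (−1)^0·24.0000/(24)·0.9304^4·0.3666^0 = +0.749214
d^2_{2,2}(0.7508) = +0.749214

d=0.7492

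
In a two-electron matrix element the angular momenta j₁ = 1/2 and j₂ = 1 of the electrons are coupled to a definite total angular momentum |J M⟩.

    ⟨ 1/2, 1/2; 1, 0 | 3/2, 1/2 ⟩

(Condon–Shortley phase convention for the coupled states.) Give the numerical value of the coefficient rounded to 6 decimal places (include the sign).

+√(2/3) = +0.816497

j₁+j₂−J=0  J+j₁−j₂=1  J−j₁+j₂=2  j₁+j₂+J+1=4
(j₁±m₁, j₂±m₂, J±M) = (1,0,1,1,2,1)
P² = 2/3
sum k=0..0:
  [0] +1/1 = 1
S = 1
C² = P²·S² = 2/3 ; C = +0.816497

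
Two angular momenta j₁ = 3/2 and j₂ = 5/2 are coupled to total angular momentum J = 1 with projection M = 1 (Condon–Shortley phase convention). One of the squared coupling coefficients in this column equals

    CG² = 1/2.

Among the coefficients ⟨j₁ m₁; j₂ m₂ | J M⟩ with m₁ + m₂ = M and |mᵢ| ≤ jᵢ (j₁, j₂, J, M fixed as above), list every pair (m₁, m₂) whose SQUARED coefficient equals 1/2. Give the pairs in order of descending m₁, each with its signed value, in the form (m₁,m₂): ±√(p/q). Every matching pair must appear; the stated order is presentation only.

Admissible pairs with m₁+m₂ = M = 1: (-3/2,5/2), (-1/2,3/2), (1/2,1/2), (3/2,-1/2)
  (m₁,m₂)=(3/2,-1/2): CG² = 1/20, CG = +√(1/20)
  (m₁,m₂)=(1/2,1/2): CG² = 3/20, CG = −√(3/20)
  (m₁,m₂)=(-1/2,3/2): CG² = 3/10, CG = +√(3/10)
  (m₁,m₂)=(-3/2,5/2): CG² = 1/2, CG = −√(1/2)   ← matches the target
Pairs with CG² = 1/2: (-3/2,5/2): −√(1/2)

(-3/2,5/2): −√(1/2)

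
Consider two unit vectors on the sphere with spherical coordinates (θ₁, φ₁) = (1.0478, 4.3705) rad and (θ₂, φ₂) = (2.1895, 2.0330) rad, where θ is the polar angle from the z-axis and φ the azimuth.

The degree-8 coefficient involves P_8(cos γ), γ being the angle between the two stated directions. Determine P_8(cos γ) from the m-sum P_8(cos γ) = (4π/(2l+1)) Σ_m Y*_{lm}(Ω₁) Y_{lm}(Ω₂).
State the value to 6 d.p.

0.082279

Term-by-term m-sum for l=8 (normalisation 4π/17 = 0.739198):
  term(m=-8) = (0.016166, -0.002436)   from Y*(Ω₁)=(-0.150214, -0.064660), Y(Ω₂)=(-0.084907, 0.052765)
  term(m=-7) = (0.085180, 0.065366)   from Y*(Ω₁)=(0.256631, -0.276377), Y(Ω₂)=(0.026674, 0.283435)
  term(m=-6) = (0.021738, 0.192991)   from Y*(Ω₁)=(0.201714, 0.386948), Y(Ω₂)=(0.415206, 0.160265)
  term(m=-5) = (-0.032483, 0.039203)   from Y*(Ω₁)=(-0.145685, 0.020329), Y(Ω₂)=(0.255543, -0.233437)
  term(m=-4) = (-0.015953, 0.001195)   from Y*(Ω₁)=(-0.055419, 0.268912), Y(Ω₂)=(0.015991, 0.056029)
  term(m=-3) = (-0.081777, -0.073083)   from Y*(Ω₁)=(-0.256886, -0.155782), Y(Ω₂)=(0.358884, 0.066859)
  term(m=-2) = (0.000682, 0.018245)   from Y*(Ω₁)=(-0.103768, 0.084563), Y(Ω₂)=(0.082153, -0.108881)
  term(m=-1) = (0.070230, -0.072906)   from Y*(Ω₁)=(-0.110175, -0.309598), Y(Ω₂)=(0.137365, 0.275725)
  term(m=+0) = (-0.016260, -0.000000)   from Y*(Ω₁)=(-0.087331, -0.000000), Y(Ω₂)=(0.186183, 0.000000)
  term(m=+1) = (0.070230, 0.072906)   from Y*(Ω₁)=(0.110175, -0.309598), Y(Ω₂)=(-0.137365, 0.275725)
  term(m=+2) = (0.000682, -0.018245)   from Y*(Ω₁)=(-0.103768, -0.084563), Y(Ω₂)=(0.082153, 0.108881)
  term(m=+3) = (-0.081777, 0.073083)   from Y*(Ω₁)=(0.256886, -0.155782), Y(Ω₂)=(-0.358884, 0.066859)
  term(m=+4) = (-0.015953, -0.001195)   from Y*(Ω₁)=(-0.055419, -0.268912), Y(Ω₂)=(0.015991, -0.056029)
  term(m=+5) = (-0.032483, -0.039203)   from Y*(Ω₁)=(0.145685, 0.020329), Y(Ω₂)=(-0.255543, -0.233437)
  term(m=+6) = (0.021738, -0.192991)   from Y*(Ω₁)=(0.201714, -0.386948), Y(Ω₂)=(0.415206, -0.160265)
  term(m=+7) = (0.085180, -0.065366)   from Y*(Ω₁)=(-0.256631, -0.276377), Y(Ω₂)=(-0.026674, 0.283435)
  term(m=+8) = (0.016166, 0.002436)   from Y*(Ω₁)=(-0.150214, 0.064660), Y(Ω₂)=(-0.084907, -0.052765)
Accumulated sum (0.111308, -0.000000); after 4π/(2l+1) scaling, (0.082279, -0.000000) ⇒ P_8 = 0.082279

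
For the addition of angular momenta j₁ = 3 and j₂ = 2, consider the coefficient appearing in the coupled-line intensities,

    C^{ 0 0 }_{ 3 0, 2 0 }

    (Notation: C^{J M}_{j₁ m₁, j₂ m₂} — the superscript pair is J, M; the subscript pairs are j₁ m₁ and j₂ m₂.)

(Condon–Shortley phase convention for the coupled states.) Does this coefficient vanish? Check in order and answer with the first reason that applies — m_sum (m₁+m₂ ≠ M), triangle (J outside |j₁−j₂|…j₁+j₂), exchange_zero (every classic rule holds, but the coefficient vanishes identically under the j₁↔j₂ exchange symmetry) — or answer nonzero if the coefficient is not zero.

m-sum: m₁+m₂ = 0+0 = 0, M = 0  ✓
triangle: need |j₁−j₂| ≤ J ≤ j₁+j₂, i.e. J ∈ [1, 5]; J = 0 is outside ✗ ⇒ coefficient is 0

triangle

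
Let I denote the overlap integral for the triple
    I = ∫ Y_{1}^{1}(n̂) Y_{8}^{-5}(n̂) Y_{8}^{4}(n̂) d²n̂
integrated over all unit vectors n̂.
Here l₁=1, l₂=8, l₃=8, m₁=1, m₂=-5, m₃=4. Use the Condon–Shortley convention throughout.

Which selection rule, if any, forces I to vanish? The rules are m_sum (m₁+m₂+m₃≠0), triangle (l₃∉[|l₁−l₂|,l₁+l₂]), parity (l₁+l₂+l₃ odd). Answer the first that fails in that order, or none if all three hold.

m₁+m₂+m₃ = 1 − 5 + 4 = 0  ✓
triangle: |1−8|=7 ≤ l₃=8 ≤ 1+8=9  ✓
parity: l₁+l₂+l₃ = 17 is odd  ✗

parity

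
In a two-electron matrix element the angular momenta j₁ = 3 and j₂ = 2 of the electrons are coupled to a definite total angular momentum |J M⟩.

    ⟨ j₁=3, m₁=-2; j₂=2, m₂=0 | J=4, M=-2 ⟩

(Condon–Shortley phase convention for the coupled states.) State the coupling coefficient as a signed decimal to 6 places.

-0.585540  (= −√(12/35))

√[9·1!5!3!/10! · 1!5!2!2!2!6!] = √(8640/7)
  +(−1)^0/∏(0,1,5,2,0,1)! = 1/240  (running 1/240)
  +(−1)^1/∏(1,0,4,1,1,2)! = -1/48  (running -1/60)
⟨..|..⟩ = √(8640/7)·(-1/60) = -0.585540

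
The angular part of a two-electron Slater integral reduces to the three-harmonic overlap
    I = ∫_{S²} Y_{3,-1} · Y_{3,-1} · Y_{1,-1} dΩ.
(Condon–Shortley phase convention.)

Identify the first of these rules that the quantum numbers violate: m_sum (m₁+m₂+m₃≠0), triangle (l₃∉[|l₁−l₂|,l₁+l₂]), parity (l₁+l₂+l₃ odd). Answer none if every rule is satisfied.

m_sum

azimuthal sum: -1 − 1 − 1 = -3  ✗
0 ≤ 1 ≤ 6 (triangle on l)
L = 3 + 3 + 1 = 7 (odd)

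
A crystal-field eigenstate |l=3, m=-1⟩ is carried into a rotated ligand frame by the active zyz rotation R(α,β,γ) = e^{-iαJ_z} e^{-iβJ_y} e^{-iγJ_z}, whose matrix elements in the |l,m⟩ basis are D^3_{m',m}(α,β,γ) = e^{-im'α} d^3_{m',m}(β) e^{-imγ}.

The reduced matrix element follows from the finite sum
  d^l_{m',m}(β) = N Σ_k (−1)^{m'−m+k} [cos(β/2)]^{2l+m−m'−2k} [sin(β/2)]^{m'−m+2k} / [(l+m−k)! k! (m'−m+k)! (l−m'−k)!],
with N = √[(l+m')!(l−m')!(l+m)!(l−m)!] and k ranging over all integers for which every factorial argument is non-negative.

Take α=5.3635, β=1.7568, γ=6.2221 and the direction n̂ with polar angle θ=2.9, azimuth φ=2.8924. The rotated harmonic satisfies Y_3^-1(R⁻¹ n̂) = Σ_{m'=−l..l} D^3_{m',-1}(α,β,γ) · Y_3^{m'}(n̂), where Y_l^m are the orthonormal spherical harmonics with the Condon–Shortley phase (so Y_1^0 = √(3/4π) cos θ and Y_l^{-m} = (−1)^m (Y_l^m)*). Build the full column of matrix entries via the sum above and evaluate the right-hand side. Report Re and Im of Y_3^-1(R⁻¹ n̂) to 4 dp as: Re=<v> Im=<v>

Need the full column D^3_{m',-1} for m'=−3..3 at α=5.3635, β=1.7568, γ=6.2221.
cos(β/2)=0.638384, sin(β/2)=0.769718
d^3_{-3,-1}: single k=2 term ⇒ +0.381097;  D = -0.361577-0.120405i
d^3_{-2,-1}: k∈[1..2] ⇒ +0.258072 -0.750362 = -0.492290;  D = +0.159365+0.465782i
d^3_{-1,-1}: k∈[0..2] ⇒ +0.067685 -0.787192 +0.858306 = +0.138799;  D = +0.077225-0.115332i
d^3_{0,-1}: k∈[0..2] ⇒ -0.282703 +1.232970 -0.597492 = +0.352775;  D = +0.352117-0.021536i
d^3_{1,-1}: k∈[0..2] ⇒ +0.590394 -1.144408 +0.207966 = -0.346049;  D = -0.226142-0.261934i
d^3_{2,-1}: k∈[0..1] ⇒ -0.750362 +0.545433 = -0.204929;  D = +0.042216-0.200534i
d^3_{3,-1}: single k=0 term ⇒ +0.554034;  D = -0.500405+0.237799i
Y_3^{m'}(θ=2.9,φ=2.8924) and Σ D·Y over m':
  (-0.3616-0.1204i)·(-0.0042-0.0039i)  (+0.1594+0.4658i)·(-0.0499-0.0272i)  (+0.0772-0.1153i)·(-0.2783-0.0708i)  (+0.3521-0.0215i)·(-0.6210+0.0000i)  (-0.2261-0.2619i)·(+0.2783-0.0708i)  (+0.0422-0.2005i)·(-0.0499+0.0272i)  (-0.5004+0.2378i)·(+0.0042-0.0039i)
Y_3^-1(R⁻¹ n̂) = -0.321887-0.028442i

Re=-0.3219 Im=-0.0284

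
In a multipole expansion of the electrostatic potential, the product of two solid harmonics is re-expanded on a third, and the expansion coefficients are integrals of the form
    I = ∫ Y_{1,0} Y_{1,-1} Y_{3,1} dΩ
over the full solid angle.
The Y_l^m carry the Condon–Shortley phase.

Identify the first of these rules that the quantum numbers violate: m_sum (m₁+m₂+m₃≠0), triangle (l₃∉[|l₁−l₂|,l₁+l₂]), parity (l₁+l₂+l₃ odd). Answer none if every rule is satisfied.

azimuthal sum: 0 − 1 + 1 = 0  ✓
l₃ must lie in [0,2]; have l₃=3  ✗
L = 1 + 1 + 3 = 5 (odd)

triangle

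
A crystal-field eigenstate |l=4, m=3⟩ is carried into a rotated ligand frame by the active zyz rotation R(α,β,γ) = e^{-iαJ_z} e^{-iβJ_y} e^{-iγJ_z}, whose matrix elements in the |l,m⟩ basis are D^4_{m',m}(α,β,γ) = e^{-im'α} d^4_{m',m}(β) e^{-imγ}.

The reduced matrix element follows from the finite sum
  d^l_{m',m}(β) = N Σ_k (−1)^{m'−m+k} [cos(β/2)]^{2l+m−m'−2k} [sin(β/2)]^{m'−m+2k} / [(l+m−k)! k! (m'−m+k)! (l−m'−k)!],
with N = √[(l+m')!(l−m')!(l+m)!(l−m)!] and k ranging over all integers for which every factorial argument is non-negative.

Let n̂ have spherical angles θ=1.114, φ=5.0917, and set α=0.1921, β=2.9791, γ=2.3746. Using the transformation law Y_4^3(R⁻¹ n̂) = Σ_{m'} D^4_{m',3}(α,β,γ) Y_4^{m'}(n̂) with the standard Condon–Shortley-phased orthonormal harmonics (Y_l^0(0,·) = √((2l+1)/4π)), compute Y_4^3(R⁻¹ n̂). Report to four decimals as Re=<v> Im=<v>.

Re=0.3881 Im=-0.0214

Need the full column D^4_{m',3} for m'=−4..4 at α=0.1921, β=2.9791, γ=2.3746.
cos(β/2)=0.081157, sin(β/2)=0.996701
d^4_{-4,3}: single k=7 term ⇒ +0.224298;  D = +0.223714-0.016184i
d^4_{-3,3}: k∈[6..7] ⇒ +0.045200 -0.973913 = -0.928713;  D = -0.896461+0.242624i
d^4_{-2,3}: k∈[5..6] ⇒ +0.005902 -0.296719 = -0.290817;  D = -0.261049+0.128173i
d^4_{-1,3}: k∈[4..5] ⇒ +0.000566 -0.051252 = -0.050686;  D = -0.040396+0.030614i
d^4_{0,3}: k∈[3..4] ⇒ +0.000041 -0.006221 = -0.006180;  D = -0.004122+0.004604i
d^4_{1,3}: k∈[2..3] ⇒ +0.000002 -0.000566 = -0.000564;  D = -0.000289+0.000484i
d^4_{2,3}: k∈[1..2] ⇒ +0.000000 -0.000039 = -0.000039;  D = -0.000013+0.000037i
d^4_{3,3}: k∈[0..1] ⇒ +0.000000 -0.000002 = -0.000002;  D = -0.000000+0.000002i
d^4_{4,3}: single k=0 term ⇒ -0.000000;  D = +0.000000+0.000000i
Y_4^{m'}(θ=1.114,φ=5.0917) and Σ D·Y over m':
  (+0.2237-0.0162i)·(+0.0154-0.2867i)  (-0.8965+0.2426i)·(-0.3623-0.1674i)  (-0.2610+0.1282i)·(-0.0708+0.0671i)  (-0.0404+0.0306i)·(-0.1136-0.2850i)  (-0.0041+0.0046i)·(-0.1599+0.0000i)  (-0.0003+0.0005i)·(+0.1136-0.2850i)  (-0.0000+0.0000i)·(-0.0708-0.0671i)  (-0.0000+0.0000i)·(+0.3623-0.1674i)  (+0.0000+0.0000i)·(+0.0154+0.2867i)
Y_4^3(R⁻¹ n̂) = +0.388136-0.021352i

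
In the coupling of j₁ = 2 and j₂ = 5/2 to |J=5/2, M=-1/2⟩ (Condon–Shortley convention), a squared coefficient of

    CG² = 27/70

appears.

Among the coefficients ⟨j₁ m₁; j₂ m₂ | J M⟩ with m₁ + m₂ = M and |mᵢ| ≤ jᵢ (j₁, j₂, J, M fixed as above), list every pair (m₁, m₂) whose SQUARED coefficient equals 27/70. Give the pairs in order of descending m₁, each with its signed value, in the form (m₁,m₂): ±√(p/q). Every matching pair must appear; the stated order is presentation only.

Admissible pairs with m₁+m₂ = M = -1/2: (-2,3/2), (-1,1/2), (0,-1/2), (1,-3/2), (2,-5/2)
  (m₁,m₂)=(2,-5/2): CG² = 3/14, CG = +√(3/14)
  (m₁,m₂)=(1,-3/2): CG² = 6/35, CG = +√(6/35)
  (m₁,m₂)=(0,-1/2): CG² = 8/35, CG = −√(8/35)
  (m₁,m₂)=(-1,1/2): CG² = 0/1, CG = 0
  (m₁,m₂)=(-2,3/2): CG² = 27/70, CG = +√(27/70)   ← matches the target
Pairs with CG² = 27/70: (-2,3/2): +√(27/70)

(-2,3/2): +√(27/70)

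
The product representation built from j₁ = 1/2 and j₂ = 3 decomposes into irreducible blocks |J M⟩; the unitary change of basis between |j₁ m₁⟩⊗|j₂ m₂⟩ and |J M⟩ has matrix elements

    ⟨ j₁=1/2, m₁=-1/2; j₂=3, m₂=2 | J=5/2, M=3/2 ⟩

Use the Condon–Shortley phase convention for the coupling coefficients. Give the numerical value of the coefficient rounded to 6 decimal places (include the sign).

triangle: 1!*0!*5!/7! = 120/5040
(j±m)!: 0!*1!*5!*1!*4!*1! = 2880
prefactor² = (2J+1)*Δ*N² = 2880/7
  k=1: −1/(1!*0!*0!*4!*0!*1!) = -1/24
Σ = -1/24  ⇒  CG² = 2880/7*(-1/24)² = 5/7
CG = −√(5/7) = -0.845154

-0.845154  (= −√(5/7))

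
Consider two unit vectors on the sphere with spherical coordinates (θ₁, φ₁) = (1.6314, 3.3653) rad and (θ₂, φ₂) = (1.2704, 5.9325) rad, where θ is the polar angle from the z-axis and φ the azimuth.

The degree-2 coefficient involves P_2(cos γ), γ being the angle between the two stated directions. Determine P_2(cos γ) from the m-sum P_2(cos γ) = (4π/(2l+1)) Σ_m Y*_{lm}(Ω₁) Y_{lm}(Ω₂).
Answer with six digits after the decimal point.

Summing Y*_{l m}(θ₁,φ₁)·Y_{l m}(θ₂,φ₂) over m ∈ [−2, 2]; prefactor 4π/(2·2+1) = 2.513274:
  term(m=-2) = 0.05556 + 0.12374j   from Y*(Ω₁)=0.34698 + 0.16650j, Y(Ω₂)=0.26926 + 0.22743j
  term(m=-1) = 0.00856 + 0.00554j   from Y*(Ω₁)=0.04554 + 0.01036j, Y(Ω₂)=0.20507 + 0.07502j
  term(m=+0) = 0.07254 + 0.00000j   from Y*(Ω₁)=-0.31192 + 0.00000j, Y(Ω₂)=-0.23255 + 0.00000j
  term(m=+1) = 0.00856 - 0.00554j   from Y*(Ω₁)=-0.04554 + 0.01036j, Y(Ω₂)=-0.20507 + 0.07502j
  term(m=+2) = 0.05556 - 0.12374j   from Y*(Ω₁)=0.34698 - 0.16650j, Y(Ω₂)=0.26926 - 0.22743j
Accumulated sum 0.20078 + 0.00000j; after 4π/(2l+1) scaling, 0.50461 + 0.00000j ⇒ P_2 = 0.504612

0.504612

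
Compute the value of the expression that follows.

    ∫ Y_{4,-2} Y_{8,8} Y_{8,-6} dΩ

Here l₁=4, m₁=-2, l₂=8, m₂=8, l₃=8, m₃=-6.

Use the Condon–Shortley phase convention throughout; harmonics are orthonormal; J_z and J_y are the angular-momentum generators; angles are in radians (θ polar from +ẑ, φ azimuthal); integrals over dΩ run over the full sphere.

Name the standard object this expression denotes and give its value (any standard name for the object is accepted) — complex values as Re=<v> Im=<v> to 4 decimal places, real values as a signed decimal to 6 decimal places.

This is a Gaunt coefficient — the integral of a triple product of spherical harmonics over the sphere.
Rules hold: Σm=0, L=20 even, 4≤8≤12.
N = 9·17·17 = 2601
Δ = 4!·4!·12!/21! = 1/185175900
Racah Σ t=0..4: t=0:+1/557383680 t=1:−1/21772800 t=2:+1/8294400 t=3:−1/21772800 t=4:+1/557383680 = 1/30965760
⇒ 3j(4 8 8; 0 0 0)² = 36/4199, sgn +1
Racah Σ t=4..4: t=4:+1/45984153600 = 1/45984153600
⇒ 3j(4 8 8; -2 8 -6)² = 13/969, sgn +1
4πI² = N·(3j₀)²·(3jₘ)² = 108/361
I = +1·√(0.299169/4π) = 0.15429553

Gaunt coefficient, +0.154296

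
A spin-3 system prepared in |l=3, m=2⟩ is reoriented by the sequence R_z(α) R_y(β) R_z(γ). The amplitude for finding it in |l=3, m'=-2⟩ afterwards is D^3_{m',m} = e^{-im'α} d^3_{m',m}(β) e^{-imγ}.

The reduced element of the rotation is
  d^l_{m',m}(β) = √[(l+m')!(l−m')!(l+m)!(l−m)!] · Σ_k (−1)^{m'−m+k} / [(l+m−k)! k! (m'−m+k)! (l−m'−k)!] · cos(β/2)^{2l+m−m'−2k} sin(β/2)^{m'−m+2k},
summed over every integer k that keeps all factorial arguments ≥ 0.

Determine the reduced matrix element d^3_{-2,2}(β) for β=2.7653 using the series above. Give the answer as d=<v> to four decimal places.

d=-0.7358

d^3_{-2,2}(β=2.7653) via the finite sum:
c=cos(2.765300/2)=0.187038, s=sin(2.765300/2)=0.982353; N=√[1·120·120·1]=120.000000
k: max(0,(2)−(-2))=4 … min(3+(2),3−(-2))=5
  k=4: (−1)^0·120.0000/(24)·0.1870^2·0.9824^4 = +0.162892
  k=5: (−1)^1·120.0000/(120)·0.1870^0·0.9824^6 = -0.898679
d^3_{-2,2}(2.7653) = +0.162892 -0.898679 = -0.735786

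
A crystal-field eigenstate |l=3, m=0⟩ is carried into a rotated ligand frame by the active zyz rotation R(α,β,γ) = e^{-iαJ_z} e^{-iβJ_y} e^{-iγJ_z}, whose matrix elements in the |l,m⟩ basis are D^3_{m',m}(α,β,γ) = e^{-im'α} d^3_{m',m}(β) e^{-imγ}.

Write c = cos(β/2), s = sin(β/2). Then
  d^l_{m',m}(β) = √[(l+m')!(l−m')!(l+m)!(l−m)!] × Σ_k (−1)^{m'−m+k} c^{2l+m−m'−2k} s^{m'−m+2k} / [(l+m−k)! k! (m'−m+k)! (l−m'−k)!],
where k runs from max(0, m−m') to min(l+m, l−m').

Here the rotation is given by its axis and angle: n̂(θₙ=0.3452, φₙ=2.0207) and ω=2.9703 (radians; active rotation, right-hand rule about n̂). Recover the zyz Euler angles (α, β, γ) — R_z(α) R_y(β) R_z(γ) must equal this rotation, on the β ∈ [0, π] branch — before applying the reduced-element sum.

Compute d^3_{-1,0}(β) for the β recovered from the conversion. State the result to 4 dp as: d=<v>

Axis–angle → zyz. n̂ = (sinθₙcosφₙ, sinθₙsinφₙ, cosθₙ) = (-0.147156, +0.304712, +0.941008), ω = 2.9703.
R = I cosω + sinω [n̂]ₓ + (1−cosω) n̂n̂ᵀ gives
  R = [-0.942372, -0.249425, -0.222984; +0.071376, -0.801025, +0.594360; -0.326864, +0.544192, +0.772667]
β = atan2(√(R₁₃²+R₂₃²), R₃₃) = 0.687764; α = atan2(R₂₃, R₁₃) mod 2π = 1.929713; γ = atan2(R₃₂, −R₃₁) mod 2π = 1.029906
d^3_{-1,0}(β=0.6878) via the finite sum:
With c≡cos(β/2)=0.941453 and s≡sin(β/2)=0.337145, N=[2·24·6·6]^{1/2}=41.569219
Admissible k: 1..3 (factorial args all ≥0)
  k=1: (−1)^0·41.5692/(12)·0.9415^5·0.3371^1 = +0.863773
  k=2: (−1)^1·41.5692/(4)·0.9415^3·0.3371^3 = -0.332320
  k=3: (−1)^2·41.5692/(12)·0.9415^1·0.3371^5 = +0.014206
d^3_{-1,0}(0.6878) = +0.863773 -0.332320 +0.014206 = +0.545659

d=0.5457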